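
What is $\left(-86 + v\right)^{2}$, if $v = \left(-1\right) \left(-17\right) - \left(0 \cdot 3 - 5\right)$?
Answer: $4096$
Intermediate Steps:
$v = 22$ ($v = 17 - \left(0 - 5\right) = 17 - -5 = 17 + 5 = 22$)
$\left(-86 + v\right)^{2} = \left(-86 + 22\right)^{2} = \left(-64\right)^{2} = 4096$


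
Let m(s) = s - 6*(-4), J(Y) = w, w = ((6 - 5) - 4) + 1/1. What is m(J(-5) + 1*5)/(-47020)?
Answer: -27/47020 ≈ -0.00057422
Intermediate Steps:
w = -2 (w = (1 - 4) + 1 = -3 + 1 = -2)
J(Y) = -2
m(s) = 24 + s (m(s) = s + 24 = 24 + s)
m(J(-5) + 1*5)/(-47020) = (24 + (-2 + 1*5))/(-47020) = (24 + (-2 + 5))*(-1/47020) = (24 + 3)*(-1/47020) = 27*(-1/47020) = -27/47020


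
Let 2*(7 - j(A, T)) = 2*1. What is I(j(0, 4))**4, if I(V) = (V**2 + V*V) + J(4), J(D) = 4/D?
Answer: 28398241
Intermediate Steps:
j(A, T) = 6 (j(A, T) = 7 - 1 = 6)
I(V) = 1 + 2*V**2 (I(V) = (V**2 + V*V) + 4/4 = (V**2 + V**2) + 4*(1/4) = 2*V**2 + 1 = 1 + 2*V**2)
I(j(0, 4))**4 = (1 + 2*6**2)**4 = (1 + 2*36)**4 = (1 + 72)**4 = 73**4 = 28398241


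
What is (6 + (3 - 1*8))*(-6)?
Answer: -6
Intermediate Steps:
(6 + (3 - 1*8))*(-6) = (6 + (3 - 8))*(-6) = (6 - 5)*(-6) = 1*(-6) = -6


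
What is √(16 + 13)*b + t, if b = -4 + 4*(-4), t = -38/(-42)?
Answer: 19/21 - 20*√29 ≈ -106.80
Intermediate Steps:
t = 19/21 (t = -38*(-1/42) = 19/21 ≈ 0.90476)
b = -20 (b = -4 - 16 = -20)
√(16 + 13)*b + t = √(16 + 13)*(-20) + 19/21 = √29*(-20) + 19/21 = -20*√29 + 19/21 = 19/21 - 20*√29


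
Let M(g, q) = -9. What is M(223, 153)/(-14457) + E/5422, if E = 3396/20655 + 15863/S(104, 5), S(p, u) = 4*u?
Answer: 105732894541/719582139720 ≈ 0.14694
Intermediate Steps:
E = 21847879/27540 (E = 3396/20655 + 15863/((4*5)) = 3396*(1/20655) + 15863/20 = 1132/6885 + 15863*(1/20) = 1132/6885 + 15863/20 = 21847879/27540 ≈ 793.31)
M(223, 153)/(-14457) + E/5422 = -9/(-14457) + (21847879/27540)/5422 = -9*(-1/14457) + (21847879/27540)*(1/5422) = 3/4819 + 21847879/149321880 = 105732894541/719582139720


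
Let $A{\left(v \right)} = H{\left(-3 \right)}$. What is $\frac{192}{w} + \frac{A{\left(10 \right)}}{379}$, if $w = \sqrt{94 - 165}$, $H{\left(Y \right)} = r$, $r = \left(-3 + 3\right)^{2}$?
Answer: $- \frac{192 i \sqrt{71}}{71} \approx - 22.786 i$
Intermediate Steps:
$r = 0$ ($r = 0^{2} = 0$)
$H{\left(Y \right)} = 0$
$A{\left(v \right)} = 0$
$w = i \sqrt{71}$ ($w = \sqrt{94 - 165} = \sqrt{-71} = i \sqrt{71} \approx 8.4261 i$)
$\frac{192}{w} + \frac{A{\left(10 \right)}}{379} = \frac{192}{i \sqrt{71}} + \frac{0}{379} = 192 \left(- \frac{i \sqrt{71}}{71}\right) + 0 \cdot \frac{1}{379} = - \frac{192 i \sqrt{71}}{71} + 0 = - \frac{192 i \sqrt{71}}{71}$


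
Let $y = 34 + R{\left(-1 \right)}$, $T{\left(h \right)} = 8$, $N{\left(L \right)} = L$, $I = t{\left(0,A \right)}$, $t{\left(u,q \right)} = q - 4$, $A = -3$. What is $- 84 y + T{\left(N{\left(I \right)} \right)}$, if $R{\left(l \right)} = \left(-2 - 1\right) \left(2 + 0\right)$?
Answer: $-2344$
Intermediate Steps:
$t{\left(u,q \right)} = -4 + q$
$I = -7$ ($I = -4 - 3 = -7$)
$R{\left(l \right)} = -6$ ($R{\left(l \right)} = \left(-3\right) 2 = -6$)
$y = 28$ ($y = 34 - 6 = 28$)
$- 84 y + T{\left(N{\left(I \right)} \right)} = \left(-84\right) 28 + 8 = -2352 + 8 = -2344$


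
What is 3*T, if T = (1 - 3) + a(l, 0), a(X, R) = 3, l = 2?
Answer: 3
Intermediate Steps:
T = 1 (T = (1 - 3) + 3 = -2 + 3 = 1)
3*T = 3*1 = 3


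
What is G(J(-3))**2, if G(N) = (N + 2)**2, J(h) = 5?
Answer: 2401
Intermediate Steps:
G(N) = (2 + N)**2
G(J(-3))**2 = ((2 + 5)**2)**2 = (7**2)**2 = 49**2 = 2401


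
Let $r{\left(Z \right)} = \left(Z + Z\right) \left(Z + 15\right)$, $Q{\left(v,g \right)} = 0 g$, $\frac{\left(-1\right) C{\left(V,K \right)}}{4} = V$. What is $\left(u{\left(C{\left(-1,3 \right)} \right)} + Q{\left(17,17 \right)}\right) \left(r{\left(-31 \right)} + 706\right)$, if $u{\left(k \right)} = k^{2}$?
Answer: $27168$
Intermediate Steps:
$C{\left(V,K \right)} = - 4 V$
$Q{\left(v,g \right)} = 0$
$r{\left(Z \right)} = 2 Z \left(15 + Z\right)$
$\left(u{\left(C{\left(-1,3 \right)} \right)} + Q{\left(17,17 \right)}\right) \left(r{\left(-31 \right)} + 706\right) = \left(\left(\left(-4\right) \left(-1\right)\right)^{2} + 0\right) \left(2 \left(-31\right) \left(15 - 31\right) + 706\right) = \left(4^{2} + 0\right) \left(2 \left(-31\right) \left(-16\right) + 706\right) = \left(16 + 0\right) \left(992 + 706\right) = 16 \cdot 1698 = 27168$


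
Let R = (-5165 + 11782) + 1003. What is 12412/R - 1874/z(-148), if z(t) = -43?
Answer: 3703399/81915 ≈ 45.210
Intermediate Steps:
R = 7620 (R = 6617 + 1003 = 7620)
12412/R - 1874/z(-148) = 12412/7620 - 1874/(-43) = 12412*(1/7620) - 1874*(-1/43) = 3103/1905 + 1874/43 = 3703399/81915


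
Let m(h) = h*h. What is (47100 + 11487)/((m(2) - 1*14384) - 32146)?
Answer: -58587/46526 ≈ -1.2592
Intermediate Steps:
m(h) = h²
(47100 + 11487)/((m(2) - 1*14384) - 32146) = (47100 + 11487)/((2² - 1*14384) - 32146) = 58587/((4 - 14384) - 32146) = 58587/(-14380 - 32146) = 58587/(-46526) = 58587*(-1/46526) = -58587/46526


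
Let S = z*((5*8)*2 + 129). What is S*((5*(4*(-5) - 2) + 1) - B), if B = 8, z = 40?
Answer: -978120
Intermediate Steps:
S = 8360 (S = 40*((5*8)*2 + 129) = 40*(40*2 + 129) = 40*(80 + 129) = 40*209 = 8360)
S*((5*(4*(-5) - 2) + 1) - B) = 8360*((5*(4*(-5) - 2) + 1) - 1*8) = 8360*((5*(-20 - 2) + 1) - 8) = 8360*((5*(-22) + 1) - 8) = 8360*((-110 + 1) - 8) = 8360*(-109 - 8) = 8360*(-117) = -978120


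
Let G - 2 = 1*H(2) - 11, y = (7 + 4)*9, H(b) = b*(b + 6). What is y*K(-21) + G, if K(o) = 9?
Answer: 898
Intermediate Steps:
H(b) = b*(6 + b)
y = 99 (y = 11*9 = 99)
G = 7 (G = 2 + (1*(2*(6 + 2)) - 11) = 2 + (1*(2*8) - 11) = 2 + (1*16 - 11) = 2 + (16 - 11) = 2 + 5 = 7)
y*K(-21) + G = 99*9 + 7 = 891 + 7 = 898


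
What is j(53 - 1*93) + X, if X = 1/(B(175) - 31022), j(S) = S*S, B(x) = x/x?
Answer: 49633599/31021 ≈ 1600.0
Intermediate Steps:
B(x) = 1
j(S) = S²
X = -1/31021 (X = 1/(1 - 31022) = 1/(-31021) = -1/31021 ≈ -3.2236e-5)
j(53 - 1*93) + X = (53 - 1*93)² - 1/31021 = (53 - 93)² - 1/31021 = (-40)² - 1/31021 = 1600 - 1/31021 = 49633599/31021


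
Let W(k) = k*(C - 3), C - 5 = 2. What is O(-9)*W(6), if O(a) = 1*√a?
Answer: 72*I ≈ 72.0*I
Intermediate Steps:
C = 7 (C = 5 + 2 = 7)
W(k) = 4*k (W(k) = k*(7 - 3) = k*4 = 4*k)
O(a) = √a
O(-9)*W(6) = √(-9)*(4*6) = (3*I)*24 = 72*I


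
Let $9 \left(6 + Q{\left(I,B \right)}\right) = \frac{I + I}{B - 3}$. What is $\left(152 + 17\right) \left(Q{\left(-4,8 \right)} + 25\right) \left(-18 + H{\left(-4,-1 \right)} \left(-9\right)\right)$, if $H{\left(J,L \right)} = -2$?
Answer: $0$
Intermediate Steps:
$Q{\left(I,B \right)} = -6 + \frac{2 I}{9 \left(-3 + B\right)}$ ($Q{\left(I,B \right)} = -6 + \frac{\left(I + I\right) \frac{1}{B - 3}}{9} = -6 + \frac{2 I \frac{1}{-3 + B}}{9} = -6 + \frac{2 I}{9 \left(-3 + B\right)}$)
$\left(152 + 17\right) \left(Q{\left(-4,8 \right)} + 25\right) \left(-18 + H{\left(-4,-1 \right)} \left(-9\right)\right) = \left(152 + 17\right) \left(\frac{2 \left(81 - 4 - 216\right)}{9 \left(-3 + 8\right)} + 25\right) \left(-18 - -18\right) = 169 \left(\frac{2 \left(81 - 4 - 216\right)}{9 \cdot 5} + 25\right) \left(-18 + 18\right) = 169 \left(\frac{2}{9} \cdot \frac{1}{5} \left(-139\right) + 25\right) 0 = 169 \left(- \frac{278}{45} + 25\right) 0 = 169 \cdot \frac{847}{45} \cdot 0 = 169 \cdot 0 = 0$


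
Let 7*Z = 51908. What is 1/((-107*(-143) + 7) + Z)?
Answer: 7/159064 ≈ 4.4007e-5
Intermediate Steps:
Z = 51908/7 (Z = (1/7)*51908 = 51908/7 ≈ 7415.4)
1/((-107*(-143) + 7) + Z) = 1/((-107*(-143) + 7) + 51908/7) = 1/((15301 + 7) + 51908/7) = 1/(15308 + 51908/7) = 1/(159064/7) = 7/159064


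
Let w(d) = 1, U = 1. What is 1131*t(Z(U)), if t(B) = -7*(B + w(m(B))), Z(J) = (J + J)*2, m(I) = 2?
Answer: -39585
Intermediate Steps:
Z(J) = 4*J (Z(J) = (2*J)*2 = 4*J)
t(B) = -7 - 7*B (t(B) = -7*(B + 1) = -7*(1 + B) = -7 - 7*B)
1131*t(Z(U)) = 1131*(-7 - 28) = 1131*(-35) = -39585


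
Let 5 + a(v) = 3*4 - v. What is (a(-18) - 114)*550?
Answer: -48950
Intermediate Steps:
a(v) = 7 - v (a(v) = -5 + (3*4 - v) = -5 + (12 - v) = 7 - v)
(a(-18) - 114)*550 = ((7 - 1*(-18)) - 114)*550 = ((7 + 18) - 114)*550 = (25 - 114)*550 = -89*550 = -48950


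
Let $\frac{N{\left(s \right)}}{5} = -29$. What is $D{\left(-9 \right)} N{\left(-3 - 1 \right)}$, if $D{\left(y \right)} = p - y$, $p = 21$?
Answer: $-4350$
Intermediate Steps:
$N{\left(s \right)} = -145$ ($N{\left(s \right)} = 5 \left(-29\right) = -145$)
$D{\left(y \right)} = 21 - y$
$D{\left(-9 \right)} N{\left(-3 - 1 \right)} = \left(21 - -9\right) \left(-145\right) = \left(21 + 9\right) \left(-145\right) = 30 \left(-145\right) = -4350$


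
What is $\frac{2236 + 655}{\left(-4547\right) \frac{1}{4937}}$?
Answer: $- \frac{14272867}{4547} \approx -3139.0$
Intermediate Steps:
$\frac{2236 + 655}{\left(-4547\right) \frac{1}{4937}} = \frac{2891}{\left(-4547\right) \frac{1}{4937}} = \frac{2891}{- \frac{4547}{4937}} = 2891 \left(- \frac{4937}{4547}\right) = - \frac{14272867}{4547}$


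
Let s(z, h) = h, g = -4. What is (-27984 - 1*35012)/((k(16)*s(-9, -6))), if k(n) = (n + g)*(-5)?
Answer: -15749/90 ≈ -174.99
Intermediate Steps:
k(n) = 20 - 5*n (k(n) = (n - 4)*(-5) = (-4 + n)*(-5) = 20 - 5*n)
(-27984 - 1*35012)/((k(16)*s(-9, -6))) = (-27984 - 1*35012)/(((20 - 5*16)*(-6))) = (-27984 - 35012)/(((20 - 80)*(-6))) = -62996/((-60*(-6))) = -62996/360 = -62996*1/360 = -15749/90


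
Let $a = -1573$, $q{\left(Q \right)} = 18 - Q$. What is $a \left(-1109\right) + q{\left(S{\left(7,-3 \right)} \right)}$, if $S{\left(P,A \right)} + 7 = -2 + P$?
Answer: $1744477$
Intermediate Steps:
$S{\left(P,A \right)} = -9 + P$ ($S{\left(P,A \right)} = -7 + \left(-2 + P\right) = -9 + P$)
$a \left(-1109\right) + q{\left(S{\left(7,-3 \right)} \right)} = \left(-1573\right) \left(-1109\right) + \left(18 - \left(-9 + 7\right)\right) = 1744457 + \left(18 - -2\right) = 1744457 + \left(18 + 2\right) = 1744457 + 20 = 1744477$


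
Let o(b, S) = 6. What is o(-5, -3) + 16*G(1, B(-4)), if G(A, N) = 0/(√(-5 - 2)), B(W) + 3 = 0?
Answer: 6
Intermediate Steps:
B(W) = -3 (B(W) = -3 + 0 = -3)
G(A, N) = 0 (G(A, N) = 0/(√(-7)) = 0/((I*√7)) = 0*(-I*√7/7) = 0)
o(-5, -3) + 16*G(1, B(-4)) = 6 + 16*0 = 6 + 0 = 6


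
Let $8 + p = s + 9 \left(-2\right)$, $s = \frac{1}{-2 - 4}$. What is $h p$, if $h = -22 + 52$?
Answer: $-785$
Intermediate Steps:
$s = - \frac{1}{6}$ ($s = \frac{1}{-6} = - \frac{1}{6} \approx -0.16667$)
$h = 30$
$p = - \frac{157}{6}$ ($p = -8 + \left(- \frac{1}{6} + 9 \left(-2\right)\right) = -8 - \frac{109}{6} = - \frac{157}{6} \approx -26.167$)
$h p = 30 \left(- \frac{157}{6}\right) = -785$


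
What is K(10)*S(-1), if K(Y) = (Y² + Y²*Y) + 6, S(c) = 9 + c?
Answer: 8848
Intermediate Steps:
K(Y) = 6 + Y² + Y³ (K(Y) = (Y² + Y³) + 6 = 6 + Y² + Y³)
K(10)*S(-1) = (6 + 10² + 10³)*(9 - 1) = (6 + 100 + 1000)*8 = 1106*8 = 8848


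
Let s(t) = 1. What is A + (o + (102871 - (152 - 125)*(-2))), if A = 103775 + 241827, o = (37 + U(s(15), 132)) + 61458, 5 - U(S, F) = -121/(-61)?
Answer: 31111526/61 ≈ 5.1003e+5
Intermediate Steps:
U(S, F) = 184/61 (U(S, F) = 5 - (-121)/(-61) = 5 - (-121)*(-1)/61 = 5 - 1*121/61 = 5 - 121/61 = 184/61)
o = 3751379/61 (o = (37 + 184/61) + 61458 = 2441/61 + 61458 = 3751379/61 ≈ 61498.)
A = 345602
A + (o + (102871 - (152 - 125)*(-2))) = 345602 + (3751379/61 + (102871 - (152 - 125)*(-2))) = 345602 + (3751379/61 + (102871 - 27*(-2))) = 345602 + (3751379/61 + (102871 - 1*(-54))) = 345602 + (3751379/61 + (102871 + 54)) = 345602 + (3751379/61 + 102925) = 345602 + 10029804/61 = 31111526/61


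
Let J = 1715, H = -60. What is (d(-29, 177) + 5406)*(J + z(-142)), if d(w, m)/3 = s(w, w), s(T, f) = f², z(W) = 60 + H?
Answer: 13598235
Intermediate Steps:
z(W) = 0 (z(W) = 60 - 60 = 0)
d(w, m) = 3*w²
(d(-29, 177) + 5406)*(J + z(-142)) = (3*(-29)² + 5406)*(1715 + 0) = (3*841 + 5406)*1715 = (2523 + 5406)*1715 = 7929*1715 = 13598235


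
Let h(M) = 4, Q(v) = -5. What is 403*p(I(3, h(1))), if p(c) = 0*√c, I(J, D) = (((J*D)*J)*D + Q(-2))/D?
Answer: 0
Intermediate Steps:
I(J, D) = (-5 + D²*J²)/D (I(J, D) = (((J*D)*J)*D - 5)/D = (((D*J)*J)*D - 5)/D = ((D*J²)*D - 5)/D = (D²*J² - 5)/D = (-5 + D²*J²)/D)
p(c) = 0
403*p(I(3, h(1))) = 403*0 = 0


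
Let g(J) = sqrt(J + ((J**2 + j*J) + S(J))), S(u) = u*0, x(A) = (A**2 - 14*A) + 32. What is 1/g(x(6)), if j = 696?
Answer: -I*sqrt(681)/2724 ≈ -0.00958*I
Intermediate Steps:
x(A) = 32 + A**2 - 14*A
S(u) = 0
g(J) = sqrt(J**2 + 697*J) (g(J) = sqrt(J + ((J**2 + 696*J) + 0)) = sqrt(J + (J**2 + 696*J)) = sqrt(J**2 + 697*J))
1/g(x(6)) = 1/(sqrt((32 + 6**2 - 14*6)*(697 + (32 + 6**2 - 14*6)))) = 1/(sqrt((32 + 36 - 84)*(697 + (32 + 36 - 84)))) = 1/(sqrt(-16*(697 - 16))) = 1/(sqrt(-16*681)) = 1/(sqrt(-10896)) = 1/(4*I*sqrt(681)) = -I*sqrt(681)/2724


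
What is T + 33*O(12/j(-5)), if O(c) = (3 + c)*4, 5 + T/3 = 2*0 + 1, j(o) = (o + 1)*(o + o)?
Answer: 2118/5 ≈ 423.60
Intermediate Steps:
j(o) = 2*o*(1 + o) (j(o) = (1 + o)*(2*o) = 2*o*(1 + o))
T = -12 (T = -15 + 3*(2*0 + 1) = -15 + 3*(0 + 1) = -15 + 3*1 = -15 + 3 = -12)
O(c) = 12 + 4*c
T + 33*O(12/j(-5)) = -12 + 33*(12 + 4*(12/((2*(-5)*(1 - 5))))) = -12 + 33*(12 + 4*(12/((2*(-5)*(-4))))) = -12 + 33*(12 + 4*(12/40)) = -12 + 33*(12 + 4*(12*(1/40))) = -12 + 33*(12 + 4*(3/10)) = -12 + 33*(12 + 6/5) = -12 + 33*(66/5) = -12 + 2178/5 = 2118/5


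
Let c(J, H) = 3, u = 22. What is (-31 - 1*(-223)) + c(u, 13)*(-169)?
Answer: -315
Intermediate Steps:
(-31 - 1*(-223)) + c(u, 13)*(-169) = (-31 - 1*(-223)) + 3*(-169) = (-31 + 223) - 507 = 192 - 507 = -315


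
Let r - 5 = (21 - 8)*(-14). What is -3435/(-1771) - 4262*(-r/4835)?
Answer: -1319388129/8562785 ≈ -154.08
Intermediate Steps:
r = -177 (r = 5 + (21 - 8)*(-14) = 5 + 13*(-14) = 5 - 182 = -177)
-3435/(-1771) - 4262*(-r/4835) = -3435/(-1771) - 4262/((-4835/(-177))) = -3435*(-1/1771) - 4262/((-4835*(-1/177))) = 3435/1771 - 4262/4835/177 = 3435/1771 - 4262*177/4835 = 3435/1771 - 754374/4835 = -1319388129/8562785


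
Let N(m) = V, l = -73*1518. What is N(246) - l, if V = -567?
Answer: 110247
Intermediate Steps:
l = -110814
N(m) = -567
N(246) - l = -567 - 1*(-110814) = -567 + 110814 = 110247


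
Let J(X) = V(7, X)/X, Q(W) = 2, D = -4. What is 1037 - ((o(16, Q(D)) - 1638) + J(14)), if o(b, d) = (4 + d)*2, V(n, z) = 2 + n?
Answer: 37273/14 ≈ 2662.4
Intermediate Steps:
o(b, d) = 8 + 2*d
J(X) = 9/X (J(X) = (2 + 7)/X = 9/X)
1037 - ((o(16, Q(D)) - 1638) + J(14)) = 1037 - (((8 + 2*2) - 1638) + 9/14) = 1037 - (((8 + 4) - 1638) + 9*(1/14)) = 1037 - ((12 - 1638) + 9/14) = 1037 - (-1626 + 9/14) = 1037 - 1*(-22755/14) = 1037 + 22755/14 = 37273/14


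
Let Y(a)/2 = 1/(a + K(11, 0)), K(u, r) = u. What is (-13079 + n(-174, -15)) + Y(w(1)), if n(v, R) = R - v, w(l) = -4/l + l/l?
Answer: -51679/4 ≈ -12920.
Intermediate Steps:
w(l) = 1 - 4/l (w(l) = -4/l + 1 = 1 - 4/l)
Y(a) = 2/(11 + a) (Y(a) = 2/(a + 11) = 2/(11 + a))
(-13079 + n(-174, -15)) + Y(w(1)) = (-13079 + (-15 - 1*(-174))) + 2/(11 + (-4 + 1)/1) = (-13079 + (-15 + 174)) + 2/(11 + 1*(-3)) = (-13079 + 159) + 2/(11 - 3) = -12920 + 2/8 = -12920 + 2*(⅛) = -12920 + ¼ = -51679/4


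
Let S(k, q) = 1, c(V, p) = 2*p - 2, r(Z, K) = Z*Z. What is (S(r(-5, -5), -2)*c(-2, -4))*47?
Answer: -470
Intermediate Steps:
r(Z, K) = Z²
c(V, p) = -2 + 2*p
(S(r(-5, -5), -2)*c(-2, -4))*47 = (1*(-2 + 2*(-4)))*47 = (1*(-2 - 8))*47 = (1*(-10))*47 = -10*47 = -470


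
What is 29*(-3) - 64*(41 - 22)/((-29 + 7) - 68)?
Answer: -3307/45 ≈ -73.489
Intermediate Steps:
29*(-3) - 64*(41 - 22)/((-29 + 7) - 68) = -87 - 1216/(-22 - 68) = -87 - 1216/(-90) = -87 - 1216*(-1)/90 = -87 - 64*(-19/90) = -87 + 608/45 = -3307/45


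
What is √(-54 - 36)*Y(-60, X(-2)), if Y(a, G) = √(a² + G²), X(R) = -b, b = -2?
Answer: 6*I*√9010 ≈ 569.53*I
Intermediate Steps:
X(R) = 2 (X(R) = -1*(-2) = 2)
Y(a, G) = √(G² + a²)
√(-54 - 36)*Y(-60, X(-2)) = √(-54 - 36)*√(2² + (-60)²) = √(-90)*√(4 + 3600) = (3*I*√10)*√3604 = (3*I*√10)*(2*√901) = 6*I*√9010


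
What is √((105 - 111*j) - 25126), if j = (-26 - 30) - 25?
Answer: I*√16030 ≈ 126.61*I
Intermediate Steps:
j = -81 (j = -56 - 25 = -81)
√((105 - 111*j) - 25126) = √((105 - 111*(-81)) - 25126) = √((105 + 8991) - 25126) = √(9096 - 25126) = √(-16030) = I*√16030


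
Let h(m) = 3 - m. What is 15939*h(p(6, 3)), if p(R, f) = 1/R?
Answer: 90321/2 ≈ 45161.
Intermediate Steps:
15939*h(p(6, 3)) = 15939*(3 - 1/6) = 15939*(3 - 1*⅙) = 15939*(3 - ⅙) = 15939*(17/6) = 90321/2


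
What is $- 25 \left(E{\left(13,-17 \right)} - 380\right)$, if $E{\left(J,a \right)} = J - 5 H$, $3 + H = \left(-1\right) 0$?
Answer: $8800$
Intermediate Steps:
$H = -3$ ($H = -3 - 0 = -3 + 0 = -3$)
$E{\left(J,a \right)} = 15 + J$ ($E{\left(J,a \right)} = J - -15 = J + 15 = 15 + J$)
$- 25 \left(E{\left(13,-17 \right)} - 380\right) = - 25 \left(\left(15 + 13\right) - 380\right) = - 25 \left(28 - 380\right) = \left(-25\right) \left(-352\right) = 8800$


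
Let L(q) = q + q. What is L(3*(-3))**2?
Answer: 324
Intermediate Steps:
L(q) = 2*q
L(3*(-3))**2 = (2*(3*(-3)))**2 = (2*(-9))**2 = (-18)**2 = 324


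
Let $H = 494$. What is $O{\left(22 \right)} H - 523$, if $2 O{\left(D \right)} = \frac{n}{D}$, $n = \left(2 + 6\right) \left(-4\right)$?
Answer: $- \frac{9705}{11} \approx -882.27$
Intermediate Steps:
$n = -32$ ($n = 8 \left(-4\right) = -32$)
$O{\left(D \right)} = - \frac{16}{D}$ ($O{\left(D \right)} = \frac{\left(-32\right) \frac{1}{D}}{2} = - \frac{16}{D}$)
$O{\left(22 \right)} H - 523 = - \frac{16}{22} \cdot 494 - 523 = \left(-16\right) \frac{1}{22} \cdot 494 - 523 = \left(- \frac{8}{11}\right) 494 - 523 = - \frac{3952}{11} - 523 = - \frac{9705}{11}$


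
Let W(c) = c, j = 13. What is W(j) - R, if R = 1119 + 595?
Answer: -1701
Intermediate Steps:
R = 1714
W(j) - R = 13 - 1*1714 = 13 - 1714 = -1701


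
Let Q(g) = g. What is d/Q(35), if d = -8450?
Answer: -1690/7 ≈ -241.43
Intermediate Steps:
d/Q(35) = -8450/35 = -8450*1/35 = -1690/7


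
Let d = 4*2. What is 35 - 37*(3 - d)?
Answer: 220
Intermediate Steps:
d = 8
35 - 37*(3 - d) = 35 - 37*(3 - 1*8) = 35 - 37*(3 - 8) = 35 - 37*(-5) = 35 + 185 = 220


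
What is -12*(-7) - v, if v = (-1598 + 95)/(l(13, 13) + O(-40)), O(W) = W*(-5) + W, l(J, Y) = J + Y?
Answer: 5709/62 ≈ 92.081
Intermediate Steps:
O(W) = -4*W (O(W) = -5*W + W = -4*W)
v = -501/62 (v = (-1598 + 95)/((13 + 13) - 4*(-40)) = -1503/(26 + 160) = -1503/186 = -1503*1/186 = -501/62 ≈ -8.0806)
-12*(-7) - v = -12*(-7) - 1*(-501/62) = 84 + 501/62 = 5709/62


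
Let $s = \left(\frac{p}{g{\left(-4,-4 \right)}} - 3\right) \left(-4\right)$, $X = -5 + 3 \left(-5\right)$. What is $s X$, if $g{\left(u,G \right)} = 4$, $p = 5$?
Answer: $-140$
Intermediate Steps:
$X = -20$ ($X = -5 - 15 = -20$)
$s = 7$ ($s = \left(\frac{5}{4} - 3\right) \left(-4\right) = \left(- \frac{7}{4}\right) \left(-4\right) = 7$)
$s X = 7 \left(-20\right) = -140$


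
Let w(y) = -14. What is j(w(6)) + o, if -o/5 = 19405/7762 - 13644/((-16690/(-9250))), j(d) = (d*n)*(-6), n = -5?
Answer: 124763315/3338 ≈ 37377.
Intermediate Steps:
j(d) = 30*d (j(d) = (d*(-5))*(-6) = -5*d*(-6) = 30*d)
o = 126165275/3338 (o = -5*(19405/7762 - 13644/((-16690/(-9250)))) = -5*(19405*(1/7762) - 13644/((-16690*(-1/9250)))) = -5*(5/2 - 13644/1669/925) = -5*(5/2 - 13644*925/1669) = -5*(5/2 - 12620700/1669) = -5*(-25233055/3338) = 126165275/3338 ≈ 37797.)
j(w(6)) + o = 30*(-14) + 126165275/3338 = -420 + 126165275/3338 = 124763315/3338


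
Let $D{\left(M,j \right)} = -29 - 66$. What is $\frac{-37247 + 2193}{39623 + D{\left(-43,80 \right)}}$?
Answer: $- \frac{17527}{19764} \approx -0.88681$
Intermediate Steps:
$D{\left(M,j \right)} = -95$
$\frac{-37247 + 2193}{39623 + D{\left(-43,80 \right)}} = \frac{-37247 + 2193}{39623 - 95} = - \frac{35054}{39528} = \left(-35054\right) \frac{1}{39528} = - \frac{17527}{19764}$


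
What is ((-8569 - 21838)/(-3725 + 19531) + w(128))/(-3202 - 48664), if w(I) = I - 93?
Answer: -522803/819793996 ≈ -0.00063772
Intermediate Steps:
w(I) = -93 + I
((-8569 - 21838)/(-3725 + 19531) + w(128))/(-3202 - 48664) = ((-8569 - 21838)/(-3725 + 19531) + (-93 + 128))/(-3202 - 48664) = (-30407/15806 + 35)/(-51866) = (-30407*1/15806 + 35)*(-1/51866) = (-30407/15806 + 35)*(-1/51866) = (522803/15806)*(-1/51866) = -522803/819793996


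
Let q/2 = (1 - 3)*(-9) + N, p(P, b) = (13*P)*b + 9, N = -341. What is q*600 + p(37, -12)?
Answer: -393363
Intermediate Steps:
p(P, b) = 9 + 13*P*b (p(P, b) = 13*P*b + 9 = 9 + 13*P*b)
q = -646 (q = 2*((1 - 3)*(-9) - 341) = 2*(-2*(-9) - 341) = 2*(18 - 341) = 2*(-323) = -646)
q*600 + p(37, -12) = -646*600 + (9 + 13*37*(-12)) = -387600 + (9 - 5772) = -387600 - 5763 = -393363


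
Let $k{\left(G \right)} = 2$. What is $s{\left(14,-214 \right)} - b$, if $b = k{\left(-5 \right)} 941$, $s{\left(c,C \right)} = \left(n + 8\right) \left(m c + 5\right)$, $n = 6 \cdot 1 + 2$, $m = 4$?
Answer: $-906$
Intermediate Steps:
$n = 8$ ($n = 6 + 2 = 8$)
$s{\left(c,C \right)} = 80 + 64 c$ ($s{\left(c,C \right)} = \left(8 + 8\right) \left(4 c + 5\right) = 16 \left(5 + 4 c\right) = 80 + 64 c$)
$b = 1882$ ($b = 2 \cdot 941 = 1882$)
$s{\left(14,-214 \right)} - b = \left(80 + 64 \cdot 14\right) - 1882 = \left(80 + 896\right) - 1882 = 976 - 1882 = -906$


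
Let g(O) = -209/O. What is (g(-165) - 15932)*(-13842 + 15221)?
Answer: -329527219/15 ≈ -2.1968e+7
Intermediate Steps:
(g(-165) - 15932)*(-13842 + 15221) = (-209/(-165) - 15932)*(-13842 + 15221) = (-209*(-1/165) - 15932)*1379 = (19/15 - 15932)*1379 = -238961/15*1379 = -329527219/15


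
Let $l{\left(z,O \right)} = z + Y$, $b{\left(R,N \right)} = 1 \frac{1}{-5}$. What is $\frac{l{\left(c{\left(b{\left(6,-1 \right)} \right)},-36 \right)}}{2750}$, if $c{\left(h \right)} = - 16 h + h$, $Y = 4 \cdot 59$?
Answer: $\frac{239}{2750} \approx 0.086909$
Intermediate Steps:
$b{\left(R,N \right)} = - \frac{1}{5}$ ($b{\left(R,N \right)} = 1 \left(- \frac{1}{5}\right) = - \frac{1}{5}$)
$Y = 236$
$c{\left(h \right)} = - 15 h$
$l{\left(z,O \right)} = 236 + z$ ($l{\left(z,O \right)} = z + 236 = 236 + z$)
$\frac{l{\left(c{\left(b{\left(6,-1 \right)} \right)},-36 \right)}}{2750} = \frac{236 - -3}{2750} = \left(236 + 3\right) \frac{1}{2750} = 239 \cdot \frac{1}{2750} = \frac{239}{2750}$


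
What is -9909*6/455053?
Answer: -59454/455053 ≈ -0.13065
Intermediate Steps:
-9909*6/455053 = -59454*1/455053 = -59454/455053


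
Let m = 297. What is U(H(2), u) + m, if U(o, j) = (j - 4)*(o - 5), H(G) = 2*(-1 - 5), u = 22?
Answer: -9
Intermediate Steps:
H(G) = -12 (H(G) = 2*(-6) = -12)
U(o, j) = (-5 + o)*(-4 + j) (U(o, j) = (-4 + j)*(-5 + o) = (-5 + o)*(-4 + j))
U(H(2), u) + m = (20 - 5*22 - 4*(-12) + 22*(-12)) + 297 = (20 - 110 + 48 - 264) + 297 = -306 + 297 = -9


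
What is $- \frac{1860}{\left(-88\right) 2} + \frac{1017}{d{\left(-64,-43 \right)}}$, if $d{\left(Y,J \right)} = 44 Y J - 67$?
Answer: $\frac{56319513}{5324924} \approx 10.577$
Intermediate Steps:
$d{\left(Y,J \right)} = -67 + 44 J Y$ ($d{\left(Y,J \right)} = 44 J Y - 67 = -67 + 44 J Y$)
$- \frac{1860}{\left(-88\right) 2} + \frac{1017}{d{\left(-64,-43 \right)}} = - \frac{1860}{\left(-88\right) 2} + \frac{1017}{-67 + 44 \left(-43\right) \left(-64\right)} = - \frac{1860}{-176} + \frac{1017}{-67 + 121088} = \left(-1860\right) \left(- \frac{1}{176}\right) + \frac{1017}{121021} = \frac{465}{44} + 1017 \cdot \frac{1}{121021} = \frac{465}{44} + \frac{1017}{121021} = \frac{56319513}{5324924}$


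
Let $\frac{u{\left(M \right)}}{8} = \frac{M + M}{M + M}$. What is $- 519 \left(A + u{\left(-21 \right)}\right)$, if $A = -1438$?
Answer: $742170$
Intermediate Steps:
$u{\left(M \right)} = 8$ ($u{\left(M \right)} = 8 \frac{M + M}{M + M} = 8 \frac{2 M}{2 M} = 8 \cdot 2 M \frac{1}{2 M} = 8 \cdot 1 = 8$)
$- 519 \left(A + u{\left(-21 \right)}\right) = - 519 \left(-1438 + 8\right) = \left(-519\right) \left(-1430\right) = 742170$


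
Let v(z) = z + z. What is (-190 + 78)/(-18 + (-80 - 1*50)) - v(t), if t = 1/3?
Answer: 10/111 ≈ 0.090090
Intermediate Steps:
t = ⅓ ≈ 0.33333
v(z) = 2*z
(-190 + 78)/(-18 + (-80 - 1*50)) - v(t) = (-190 + 78)/(-18 + (-80 - 1*50)) - 2/3 = -112/(-18 + (-80 - 50)) - 1*⅔ = -112/(-18 - 130) - ⅔ = -112/(-148) - ⅔ = -112*(-1/148) - ⅔ = 28/37 - ⅔ = 10/111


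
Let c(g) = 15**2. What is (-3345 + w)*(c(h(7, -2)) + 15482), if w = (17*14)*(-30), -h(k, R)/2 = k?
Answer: -164687895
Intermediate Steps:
h(k, R) = -2*k
w = -7140 (w = 238*(-30) = -7140)
c(g) = 225
(-3345 + w)*(c(h(7, -2)) + 15482) = (-3345 - 7140)*(225 + 15482) = -10485*15707 = -164687895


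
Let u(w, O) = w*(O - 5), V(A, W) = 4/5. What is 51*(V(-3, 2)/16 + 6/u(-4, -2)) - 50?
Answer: -5113/140 ≈ -36.521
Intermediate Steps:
V(A, W) = 4/5 (V(A, W) = 4*(1/5) = 4/5)
u(w, O) = w*(-5 + O)
51*(V(-3, 2)/16 + 6/u(-4, -2)) - 50 = 51*((4/5)/16 + 6/((-4*(-5 - 2)))) - 50 = 51*((4/5)*(1/16) + 6/((-4*(-7)))) - 50 = 51*(1/20 + 6/28) - 50 = 51*(1/20 + 6*(1/28)) - 50 = 51*(1/20 + 3/14) - 50 = 51*(37/140) - 50 = 1887/140 - 50 = -5113/140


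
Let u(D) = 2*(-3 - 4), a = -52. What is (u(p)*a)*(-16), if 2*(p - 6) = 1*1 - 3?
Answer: -11648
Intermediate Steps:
p = 5 (p = 6 + (1*1 - 3)/2 = 6 + (1 - 3)/2 = 6 + (½)*(-2) = 6 - 1 = 5)
u(D) = -14 (u(D) = 2*(-7) = -14)
(u(p)*a)*(-16) = -14*(-52)*(-16) = 728*(-16) = -11648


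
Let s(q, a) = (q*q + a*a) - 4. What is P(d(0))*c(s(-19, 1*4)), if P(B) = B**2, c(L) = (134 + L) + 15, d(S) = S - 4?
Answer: 8352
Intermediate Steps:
d(S) = -4 + S
s(q, a) = -4 + a**2 + q**2 (s(q, a) = (q**2 + a**2) - 4 = (a**2 + q**2) - 4 = -4 + a**2 + q**2)
c(L) = 149 + L
P(d(0))*c(s(-19, 1*4)) = (-4 + 0)**2*(149 + (-4 + (1*4)**2 + (-19)**2)) = (-4)**2*(149 + (-4 + 4**2 + 361)) = 16*(149 + (-4 + 16 + 361)) = 16*(149 + 373) = 16*522 = 8352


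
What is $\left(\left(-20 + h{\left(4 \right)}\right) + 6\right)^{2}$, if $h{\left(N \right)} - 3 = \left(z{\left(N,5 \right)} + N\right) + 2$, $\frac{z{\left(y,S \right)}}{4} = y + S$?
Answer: $961$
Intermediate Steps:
$z{\left(y,S \right)} = 4 S + 4 y$ ($z{\left(y,S \right)} = 4 \left(y + S\right) = 4 \left(S + y\right) = 4 S + 4 y$)
$h{\left(N \right)} = 25 + 5 N$ ($h{\left(N \right)} = 3 + \left(\left(\left(4 \cdot 5 + 4 N\right) + N\right) + 2\right) = 3 + \left(\left(\left(20 + 4 N\right) + N\right) + 2\right) = 3 + \left(\left(20 + 5 N\right) + 2\right) = 3 + \left(22 + 5 N\right) = 25 + 5 N$)
$\left(\left(-20 + h{\left(4 \right)}\right) + 6\right)^{2} = \left(\left(-20 + \left(25 + 5 \cdot 4\right)\right) + 6\right)^{2} = \left(\left(-20 + \left(25 + 20\right)\right) + 6\right)^{2} = \left(\left(-20 + 45\right) + 6\right)^{2} = \left(25 + 6\right)^{2} = 31^{2} = 961$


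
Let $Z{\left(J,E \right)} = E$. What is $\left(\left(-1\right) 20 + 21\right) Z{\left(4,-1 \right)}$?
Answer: $-1$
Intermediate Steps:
$\left(\left(-1\right) 20 + 21\right) Z{\left(4,-1 \right)} = \left(\left(-1\right) 20 + 21\right) \left(-1\right) = \left(-20 + 21\right) \left(-1\right) = 1 \left(-1\right) = -1$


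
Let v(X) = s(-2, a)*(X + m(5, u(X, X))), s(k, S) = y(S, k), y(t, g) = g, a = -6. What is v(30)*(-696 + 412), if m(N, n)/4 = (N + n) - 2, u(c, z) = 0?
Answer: 23856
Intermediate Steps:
m(N, n) = -8 + 4*N + 4*n (m(N, n) = 4*((N + n) - 2) = 4*(-2 + N + n) = -8 + 4*N + 4*n)
s(k, S) = k
v(X) = -24 - 2*X (v(X) = -2*(X + (-8 + 4*5 + 4*0)) = -2*(X + (-8 + 20 + 0)) = -2*(X + 12) = -2*(12 + X) = -24 - 2*X)
v(30)*(-696 + 412) = (-24 - 2*30)*(-696 + 412) = (-24 - 60)*(-284) = -84*(-284) = 23856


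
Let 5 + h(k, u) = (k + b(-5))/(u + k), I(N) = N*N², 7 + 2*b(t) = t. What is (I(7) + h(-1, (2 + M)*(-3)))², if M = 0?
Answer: 114921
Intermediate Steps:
b(t) = -7/2 + t/2
I(N) = N³
h(k, u) = -5 + (-6 + k)/(k + u) (h(k, u) = -5 + (k + (-7/2 + (½)*(-5)))/(u + k) = -5 + (k + (-7/2 - 5/2))/(k + u) = -5 + (k - 6)/(k + u) = -5 + (-6 + k)/(k + u))
(I(7) + h(-1, (2 + M)*(-3)))² = (7³ + (-6 - 5*(2 + 0)*(-3) - 4*(-1))/(-1 + (2 + 0)*(-3)))² = (343 + (-6 - 10*(-3) + 4)/(-1 + 2*(-3)))² = (343 + (-6 - 5*(-6) + 4)/(-1 - 6))² = (343 + (-6 + 30 + 4)/(-7))² = (343 - ⅐*28)² = (343 - 4)² = 339² = 114921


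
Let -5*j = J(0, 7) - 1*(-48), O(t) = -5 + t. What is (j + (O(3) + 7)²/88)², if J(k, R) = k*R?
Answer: 16801801/193600 ≈ 86.786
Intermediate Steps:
J(k, R) = R*k
j = -48/5 (j = -(7*0 - 1*(-48))/5 = -(0 + 48)/5 = -⅕*48 = -48/5 ≈ -9.6000)
(j + (O(3) + 7)²/88)² = (-48/5 + ((-5 + 3) + 7)²/88)² = (-48/5 + (-2 + 7)²*(1/88))² = (-48/5 + 5²*(1/88))² = (-48/5 + 25*(1/88))² = (-48/5 + 25/88)² = (-4099/440)² = 16801801/193600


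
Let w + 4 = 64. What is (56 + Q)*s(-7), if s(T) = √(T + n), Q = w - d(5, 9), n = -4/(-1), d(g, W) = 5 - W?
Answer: 120*I*√3 ≈ 207.85*I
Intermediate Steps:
w = 60 (w = -4 + 64 = 60)
n = 4 (n = -4*(-1) = 4)
Q = 64 (Q = 60 - (5 - 1*9) = 60 - (5 - 9) = 60 - 1*(-4) = 60 + 4 = 64)
s(T) = √(4 + T) (s(T) = √(T + 4) = √(4 + T))
(56 + Q)*s(-7) = (56 + 64)*√(4 - 7) = 120*√(-3) = 120*(I*√3) = 120*I*√3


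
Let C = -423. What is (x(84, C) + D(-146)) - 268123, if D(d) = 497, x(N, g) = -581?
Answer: -268207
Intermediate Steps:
(x(84, C) + D(-146)) - 268123 = (-581 + 497) - 268123 = -84 - 268123 = -268207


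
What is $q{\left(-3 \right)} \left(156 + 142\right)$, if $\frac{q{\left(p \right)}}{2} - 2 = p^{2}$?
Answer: $6556$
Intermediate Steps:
$q{\left(p \right)} = 4 + 2 p^{2}$
$q{\left(-3 \right)} \left(156 + 142\right) = \left(4 + 2 \left(-3\right)^{2}\right) \left(156 + 142\right) = \left(4 + 2 \cdot 9\right) 298 = \left(4 + 18\right) 298 = 22 \cdot 298 = 6556$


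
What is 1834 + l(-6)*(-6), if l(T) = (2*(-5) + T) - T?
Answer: 1894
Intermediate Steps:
l(T) = -10 (l(T) = (-10 + T) - T = -10)
1834 + l(-6)*(-6) = 1834 - 10*(-6) = 1834 + 60 = 1894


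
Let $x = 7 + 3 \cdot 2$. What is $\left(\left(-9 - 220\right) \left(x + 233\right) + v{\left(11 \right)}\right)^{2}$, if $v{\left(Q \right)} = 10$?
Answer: $3172392976$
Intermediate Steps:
$x = 13$ ($x = 7 + 6 = 13$)
$\left(\left(-9 - 220\right) \left(x + 233\right) + v{\left(11 \right)}\right)^{2} = \left(\left(-9 - 220\right) \left(13 + 233\right) + 10\right)^{2} = \left(\left(-229\right) 246 + 10\right)^{2} = \left(-56334 + 10\right)^{2} = \left(-56324\right)^{2} = 3172392976$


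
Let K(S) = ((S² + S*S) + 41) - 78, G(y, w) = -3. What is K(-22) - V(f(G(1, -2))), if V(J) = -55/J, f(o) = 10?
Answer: 1873/2 ≈ 936.50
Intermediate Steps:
K(S) = -37 + 2*S² (K(S) = ((S² + S²) + 41) - 78 = (2*S² + 41) - 78 = (41 + 2*S²) - 78 = -37 + 2*S²)
K(-22) - V(f(G(1, -2))) = (-37 + 2*(-22)²) - (-55)/10 = (-37 + 2*484) - (-55)/10 = (-37 + 968) - 1*(-11/2) = 931 + 11/2 = 1873/2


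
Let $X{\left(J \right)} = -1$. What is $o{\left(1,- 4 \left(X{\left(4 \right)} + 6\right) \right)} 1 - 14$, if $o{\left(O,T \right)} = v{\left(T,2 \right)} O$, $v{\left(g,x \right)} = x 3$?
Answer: $-8$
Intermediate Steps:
$v{\left(g,x \right)} = 3 x$
$o{\left(O,T \right)} = 6 O$ ($o{\left(O,T \right)} = 3 \cdot 2 O = 6 O$)
$o{\left(1,- 4 \left(X{\left(4 \right)} + 6\right) \right)} 1 - 14 = 6 \cdot 1 \cdot 1 - 14 = 6 \cdot 1 - 14 = 6 - 14 = -8$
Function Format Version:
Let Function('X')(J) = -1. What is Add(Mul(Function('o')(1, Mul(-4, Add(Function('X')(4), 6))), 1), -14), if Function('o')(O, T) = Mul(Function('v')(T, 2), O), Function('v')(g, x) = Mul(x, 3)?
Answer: -8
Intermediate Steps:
Function('v')(g, x) = Mul(3, x)
Function('o')(O, T) = Mul(6, O) (Function('o')(O, T) = Mul(Mul(3, 2), O) = Mul(6, O))
Add(Mul(Function('o')(1, Mul(-4, Add(Function('X')(4), 6))), 1), -14) = Add(Mul(Mul(6, 1), 1), -14) = Add(Mul(6, 1), -14) = Add(6, -14) = -8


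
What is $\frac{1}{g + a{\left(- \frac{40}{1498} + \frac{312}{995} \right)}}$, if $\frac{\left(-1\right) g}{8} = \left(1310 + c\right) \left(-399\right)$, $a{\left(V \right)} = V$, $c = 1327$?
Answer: $\frac{745255}{6273038106308} \approx 1.188 \cdot 10^{-7}$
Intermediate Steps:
$g = 8417304$ ($g = - 8 \left(1310 + 1327\right) \left(-399\right) = - 8 \cdot 2637 \left(-399\right) = \left(-8\right) \left(-1052163\right) = 8417304$)
$\frac{1}{g + a{\left(- \frac{40}{1498} + \frac{312}{995} \right)}} = \frac{1}{8417304 + \left(- \frac{40}{1498} + \frac{312}{995}\right)} = \frac{1}{8417304 + \left(\left(-40\right) \frac{1}{1498} + 312 \cdot \frac{1}{995}\right)} = \frac{1}{8417304 + \left(- \frac{20}{749} + \frac{312}{995}\right)} = \frac{1}{8417304 + \frac{213788}{745255}} = \frac{1}{\frac{6273038106308}{745255}} = \frac{745255}{6273038106308}$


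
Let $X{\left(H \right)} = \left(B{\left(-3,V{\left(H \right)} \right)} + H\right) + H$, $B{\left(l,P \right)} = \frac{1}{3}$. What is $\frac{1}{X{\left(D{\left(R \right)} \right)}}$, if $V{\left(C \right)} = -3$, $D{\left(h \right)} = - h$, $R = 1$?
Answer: $- \frac{3}{5} \approx -0.6$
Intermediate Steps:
$B{\left(l,P \right)} = \frac{1}{3}$
$X{\left(H \right)} = \frac{1}{3} + 2 H$ ($X{\left(H \right)} = \left(\frac{1}{3} + H\right) + H = \frac{1}{3} + 2 H$)
$\frac{1}{X{\left(D{\left(R \right)} \right)}} = \frac{1}{\frac{1}{3} + 2 \left(\left(-1\right) 1\right)} = \frac{1}{\frac{1}{3} + 2 \left(-1\right)} = \frac{1}{\frac{1}{3} - 2} = \frac{1}{- \frac{5}{3}} = - \frac{3}{5}$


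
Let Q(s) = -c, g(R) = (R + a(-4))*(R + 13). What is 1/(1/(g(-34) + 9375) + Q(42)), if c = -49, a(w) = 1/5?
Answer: 50424/2470781 ≈ 0.020408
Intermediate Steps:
a(w) = ⅕
g(R) = (13 + R)*(⅕ + R) (g(R) = (R + ⅕)*(R + 13) = (⅕ + R)*(13 + R) = (13 + R)*(⅕ + R))
Q(s) = 49 (Q(s) = -1*(-49) = 49)
1/(1/(g(-34) + 9375) + Q(42)) = 1/(1/((13/5 + (-34)² + (66/5)*(-34)) + 9375) + 49) = 1/(1/((13/5 + 1156 - 2244/5) + 9375) + 49) = 1/(1/(3549/5 + 9375) + 49) = 1/(1/(50424/5) + 49) = 1/(5/50424 + 49) = 1/(2470781/50424) = 50424/2470781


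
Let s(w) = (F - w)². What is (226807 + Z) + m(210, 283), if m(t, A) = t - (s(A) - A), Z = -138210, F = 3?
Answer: 10690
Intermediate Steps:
s(w) = (3 - w)²
m(t, A) = A + t - (-3 + A)² (m(t, A) = t - ((-3 + A)² - A) = t + (A - (-3 + A)²) = A + t - (-3 + A)²)
(226807 + Z) + m(210, 283) = (226807 - 138210) + (283 + 210 - (-3 + 283)²) = 88597 + (283 + 210 - 1*280²) = 88597 + (283 + 210 - 1*78400) = 88597 + (283 + 210 - 78400) = 88597 - 77907 = 10690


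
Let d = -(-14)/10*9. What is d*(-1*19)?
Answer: -1197/5 ≈ -239.40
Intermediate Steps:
d = 63/5 (d = -(-14)/10*9 = -7*(-⅕)*9 = (7/5)*9 = 63/5 ≈ 12.600)
d*(-1*19) = 63*(-1*19)/5 = (63/5)*(-19) = -1197/5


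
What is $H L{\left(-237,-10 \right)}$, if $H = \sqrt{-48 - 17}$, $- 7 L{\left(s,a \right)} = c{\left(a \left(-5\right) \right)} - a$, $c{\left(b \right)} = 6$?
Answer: $- \frac{16 i \sqrt{65}}{7} \approx - 18.428 i$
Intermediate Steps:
$L{\left(s,a \right)} = - \frac{6}{7} + \frac{a}{7}$ ($L{\left(s,a \right)} = - \frac{6 - a}{7} = - \frac{6}{7} + \frac{a}{7}$)
$H = i \sqrt{65}$ ($H = \sqrt{-65} = i \sqrt{65} \approx 8.0623 i$)
$H L{\left(-237,-10 \right)} = i \sqrt{65} \left(- \frac{6}{7} + \frac{1}{7} \left(-10\right)\right) = i \sqrt{65} \left(- \frac{6}{7} - \frac{10}{7}\right) = i \sqrt{65} \left(- \frac{16}{7}\right) = - \frac{16 i \sqrt{65}}{7}$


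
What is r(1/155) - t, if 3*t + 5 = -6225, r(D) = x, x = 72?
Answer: 6446/3 ≈ 2148.7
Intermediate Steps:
r(D) = 72
t = -6230/3 (t = -5/3 + (⅓)*(-6225) = -5/3 - 2075 = -6230/3 ≈ -2076.7)
r(1/155) - t = 72 - 1*(-6230/3) = 72 + 6230/3 = 6446/3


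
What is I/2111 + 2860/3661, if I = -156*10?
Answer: 326300/7728371 ≈ 0.042221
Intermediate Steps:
I = -1560
I/2111 + 2860/3661 = -1560/2111 + 2860/3661 = 326300/7728371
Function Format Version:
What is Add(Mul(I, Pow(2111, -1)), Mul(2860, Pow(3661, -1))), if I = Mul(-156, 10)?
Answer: Rational(326300, 7728371) ≈ 0.042221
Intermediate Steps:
I = -1560
Add(Mul(I, Pow(2111, -1)), Mul(2860, Pow(3661, -1))) = Add(Mul(-1560, Pow(2111, -1)), Mul(2860, Pow(3661, -1))) = Add(Mul(-1560, Rational(1, 2111)), Mul(2860, Rational(1, 3661))) = Add(Rational(-1560, 2111), Rational(2860, 3661)) = Rational(326300, 7728371)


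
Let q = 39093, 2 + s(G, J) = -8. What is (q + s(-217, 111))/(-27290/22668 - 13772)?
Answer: -442966722/156105493 ≈ -2.8376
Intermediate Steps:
s(G, J) = -10 (s(G, J) = -2 - 8 = -10)
(q + s(-217, 111))/(-27290/22668 - 13772) = (39093 - 10)/(-27290/22668 - 13772) = 39083/(-27290*1/22668 - 13772) = 39083/(-13645/11334 - 13772) = 39083/(-156105493/11334) = 39083*(-11334/156105493) = -442966722/156105493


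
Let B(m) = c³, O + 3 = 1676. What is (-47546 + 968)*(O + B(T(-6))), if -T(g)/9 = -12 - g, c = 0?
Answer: -77924994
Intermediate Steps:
O = 1673 (O = -3 + 1676 = 1673)
T(g) = 108 + 9*g (T(g) = -9*(-12 - g) = 108 + 9*g)
B(m) = 0 (B(m) = 0³ = 0)
(-47546 + 968)*(O + B(T(-6))) = (-47546 + 968)*(1673 + 0) = -46578*1673 = -77924994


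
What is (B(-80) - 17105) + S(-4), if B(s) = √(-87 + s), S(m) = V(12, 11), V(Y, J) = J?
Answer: -17094 + I*√167 ≈ -17094.0 + 12.923*I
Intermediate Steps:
S(m) = 11
(B(-80) - 17105) + S(-4) = (√(-87 - 80) - 17105) + 11 = (√(-167) - 17105) + 11 = (I*√167 - 17105) + 11 = (-17105 + I*√167) + 11 = -17094 + I*√167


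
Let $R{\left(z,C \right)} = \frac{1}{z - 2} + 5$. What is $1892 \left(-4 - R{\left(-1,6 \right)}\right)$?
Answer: $- \frac{49192}{3} \approx -16397.0$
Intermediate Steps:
$R{\left(z,C \right)} = 5 + \frac{1}{-2 + z}$ ($R{\left(z,C \right)} = \frac{1}{-2 + z} + 5 = 5 + \frac{1}{-2 + z}$)
$1892 \left(-4 - R{\left(-1,6 \right)}\right) = 1892 \left(-4 - \frac{-9 + 5 \left(-1\right)}{-2 - 1}\right) = 1892 \left(-4 - \frac{-9 - 5}{-3}\right) = 1892 \left(-4 - \left(- \frac{1}{3}\right) \left(-14\right)\right) = 1892 \left(-4 - \frac{14}{3}\right) = 1892 \left(- \frac{26}{3}\right) = - \frac{49192}{3}$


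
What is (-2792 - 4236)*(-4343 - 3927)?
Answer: 58121560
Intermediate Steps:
(-2792 - 4236)*(-4343 - 3927) = -7028*(-8270) = 58121560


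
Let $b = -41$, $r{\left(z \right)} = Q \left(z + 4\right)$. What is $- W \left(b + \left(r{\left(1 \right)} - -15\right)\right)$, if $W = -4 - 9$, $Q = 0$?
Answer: $-338$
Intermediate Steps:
$r{\left(z \right)} = 0$ ($r{\left(z \right)} = 0 \left(z + 4\right) = 0 \left(4 + z\right) = 0$)
$W = -13$ ($W = -4 - 9 = -13$)
$- W \left(b + \left(r{\left(1 \right)} - -15\right)\right) = - \left(-13\right) \left(-41 + \left(0 - -15\right)\right) = - \left(-13\right) \left(-41 + \left(0 + 15\right)\right) = - \left(-13\right) \left(-41 + 15\right) = - \left(-13\right) \left(-26\right) = \left(-1\right) 338 = -338$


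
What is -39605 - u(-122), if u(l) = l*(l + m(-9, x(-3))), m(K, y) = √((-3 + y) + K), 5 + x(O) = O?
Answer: -54489 + 244*I*√5 ≈ -54489.0 + 545.6*I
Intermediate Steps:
x(O) = -5 + O
m(K, y) = √(-3 + K + y)
u(l) = l*(l + 2*I*√5) (u(l) = l*(l + √(-3 - 9 + (-5 - 3))) = l*(l + √(-3 - 9 - 8)) = l*(l + √(-20)) = l*(l + 2*I*√5))
-39605 - u(-122) = -39605 - (-122)*(-122 + 2*I*√5) = -39605 - (14884 - 244*I*√5) = -39605 + (-14884 + 244*I*√5) = -54489 + 244*I*√5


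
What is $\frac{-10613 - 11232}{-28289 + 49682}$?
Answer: $- \frac{21845}{21393} \approx -1.0211$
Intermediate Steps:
$\frac{-10613 - 11232}{-28289 + 49682} = \frac{-10613 - 11232}{21393} = \left(-21845\right) \frac{1}{21393} = - \frac{21845}{21393}$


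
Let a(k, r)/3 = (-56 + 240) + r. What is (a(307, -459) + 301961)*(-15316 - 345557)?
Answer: -108671851728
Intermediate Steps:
a(k, r) = 552 + 3*r (a(k, r) = 3*((-56 + 240) + r) = 3*(184 + r) = 552 + 3*r)
(a(307, -459) + 301961)*(-15316 - 345557) = ((552 + 3*(-459)) + 301961)*(-15316 - 345557) = ((552 - 1377) + 301961)*(-360873) = (-825 + 301961)*(-360873) = 301136*(-360873) = -108671851728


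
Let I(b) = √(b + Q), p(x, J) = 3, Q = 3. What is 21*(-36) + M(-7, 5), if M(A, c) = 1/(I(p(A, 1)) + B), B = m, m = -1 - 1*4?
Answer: -14369/19 - √6/19 ≈ -756.39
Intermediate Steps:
I(b) = √(3 + b) (I(b) = √(b + 3) = √(3 + b))
m = -5 (m = -1 - 4 = -5)
B = -5
M(A, c) = 1/(-5 + √6) (M(A, c) = 1/(√(3 + 3) - 5) = 1/(√6 - 5) = 1/(-5 + √6))
21*(-36) + M(-7, 5) = 21*(-36) + (-5/19 - √6/19) = -756 + (-5/19 - √6/19) = -14369/19 - √6/19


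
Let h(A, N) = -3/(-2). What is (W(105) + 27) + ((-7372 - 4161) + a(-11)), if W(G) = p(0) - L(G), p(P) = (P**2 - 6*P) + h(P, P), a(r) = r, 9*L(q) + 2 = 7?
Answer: -207289/18 ≈ -11516.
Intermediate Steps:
L(q) = 5/9 (L(q) = -2/9 + (1/9)*7 = -2/9 + 7/9 = 5/9)
h(A, N) = 3/2 (h(A, N) = -3*(-1/2) = 3/2)
p(P) = 3/2 + P**2 - 6*P (p(P) = (P**2 - 6*P) + 3/2 = 3/2 + P**2 - 6*P)
W(G) = 17/18 (W(G) = (3/2 + 0**2 - 6*0) - 1*5/9 = (3/2 + 0 + 0) - 5/9 = 3/2 - 5/9 = 17/18)
(W(105) + 27) + ((-7372 - 4161) + a(-11)) = (17/18 + 27) + ((-7372 - 4161) - 11) = 503/18 + (-11533 - 11) = 503/18 - 11544 = -207289/18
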